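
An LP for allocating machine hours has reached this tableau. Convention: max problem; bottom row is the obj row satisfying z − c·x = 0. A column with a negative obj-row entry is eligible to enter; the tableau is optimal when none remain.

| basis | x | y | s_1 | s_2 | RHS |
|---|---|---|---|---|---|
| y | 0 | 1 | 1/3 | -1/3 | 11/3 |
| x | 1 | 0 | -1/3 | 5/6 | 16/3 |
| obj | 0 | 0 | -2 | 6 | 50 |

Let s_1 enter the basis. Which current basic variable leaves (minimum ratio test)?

y

Column s_1 entries and ratios — y: (11/3)/(1/3) = 11; x: -1/3 ≤ 0, skip.
Smallest ratio is 11 in the row of y, so y leaves.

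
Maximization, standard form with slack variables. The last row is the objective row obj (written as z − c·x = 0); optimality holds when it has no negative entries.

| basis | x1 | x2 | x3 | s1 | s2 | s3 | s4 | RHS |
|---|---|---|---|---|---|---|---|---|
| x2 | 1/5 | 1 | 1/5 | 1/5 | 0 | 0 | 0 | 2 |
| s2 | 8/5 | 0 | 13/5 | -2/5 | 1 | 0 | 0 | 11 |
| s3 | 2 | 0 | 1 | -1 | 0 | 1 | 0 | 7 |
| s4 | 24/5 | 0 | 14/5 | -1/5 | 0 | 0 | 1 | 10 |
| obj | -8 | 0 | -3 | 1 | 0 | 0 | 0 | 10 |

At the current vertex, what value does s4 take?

10

s4 is basic (row 4); its value is the RHS of that row, 10.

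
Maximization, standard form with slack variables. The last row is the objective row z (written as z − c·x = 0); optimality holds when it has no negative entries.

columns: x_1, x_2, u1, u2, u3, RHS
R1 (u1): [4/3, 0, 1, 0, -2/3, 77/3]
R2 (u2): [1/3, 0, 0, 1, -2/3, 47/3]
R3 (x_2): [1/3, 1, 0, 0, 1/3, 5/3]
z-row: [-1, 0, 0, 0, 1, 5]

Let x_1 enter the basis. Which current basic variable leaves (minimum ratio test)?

x_2

Column x_1 entries and ratios — u1: (77/3)/(4/3) = 77/4; u2: (47/3)/(1/3) = 47; x_2: (5/3)/(1/3) = 5.
Smallest ratio is 5 in the row of x_2, so x_2 leaves.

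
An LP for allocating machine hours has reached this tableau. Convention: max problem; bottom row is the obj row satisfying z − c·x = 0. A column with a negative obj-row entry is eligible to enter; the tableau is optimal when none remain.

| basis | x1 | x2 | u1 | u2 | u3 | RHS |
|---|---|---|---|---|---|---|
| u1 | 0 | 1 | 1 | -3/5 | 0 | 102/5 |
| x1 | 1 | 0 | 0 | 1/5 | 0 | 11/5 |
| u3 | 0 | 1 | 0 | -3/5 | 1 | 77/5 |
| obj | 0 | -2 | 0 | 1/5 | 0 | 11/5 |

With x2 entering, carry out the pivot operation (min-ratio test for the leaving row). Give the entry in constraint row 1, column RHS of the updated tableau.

5

Ratio test on column x2 — row 1: (102/5)/1 = 102/5; row 2: entry 0 ≤ 0; row 3: (77/5)/1 = 77/5. Minimum is 77/5 at row 3 (u3 leaves); pivot element 1.
Divide row 3 by 1; eliminate column x2 from the other rows.
Row 1 update in column RHS: 102/5 − 1·(77/5) = 5.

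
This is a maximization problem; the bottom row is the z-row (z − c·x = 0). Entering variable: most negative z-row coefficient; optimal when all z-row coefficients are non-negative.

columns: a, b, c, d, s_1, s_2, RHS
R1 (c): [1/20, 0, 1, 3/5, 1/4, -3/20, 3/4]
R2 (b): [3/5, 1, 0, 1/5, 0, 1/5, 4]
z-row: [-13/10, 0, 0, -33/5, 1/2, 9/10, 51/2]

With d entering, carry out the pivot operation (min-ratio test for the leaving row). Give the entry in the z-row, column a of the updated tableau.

Ratio test on column d — row 1: (3/4)/(3/5) = 5/4; row 2: 4/(1/5) = 20. Minimum is 5/4 at row 1 (c leaves); pivot element 3/5.
Divide row 1 by 3/5; eliminate column d from the other rows.
z-row update in column a: -13/10 − (-33/5)·(1/12) = -3/4.

-3/4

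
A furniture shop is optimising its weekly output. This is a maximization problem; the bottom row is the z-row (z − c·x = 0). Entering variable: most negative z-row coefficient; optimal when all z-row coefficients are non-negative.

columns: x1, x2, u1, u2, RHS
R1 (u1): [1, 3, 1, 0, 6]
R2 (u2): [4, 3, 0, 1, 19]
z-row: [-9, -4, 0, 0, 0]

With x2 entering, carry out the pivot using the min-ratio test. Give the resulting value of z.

8

Ratio test on column x2 — row 1: 6/3 = 2; row 2: 19/3 = 19/3. Minimum is 2 at row 1 (u1 leaves); pivot element 3.
Pivot on row 1; the z-row RHS becomes 0 − (-4)·2 = 8.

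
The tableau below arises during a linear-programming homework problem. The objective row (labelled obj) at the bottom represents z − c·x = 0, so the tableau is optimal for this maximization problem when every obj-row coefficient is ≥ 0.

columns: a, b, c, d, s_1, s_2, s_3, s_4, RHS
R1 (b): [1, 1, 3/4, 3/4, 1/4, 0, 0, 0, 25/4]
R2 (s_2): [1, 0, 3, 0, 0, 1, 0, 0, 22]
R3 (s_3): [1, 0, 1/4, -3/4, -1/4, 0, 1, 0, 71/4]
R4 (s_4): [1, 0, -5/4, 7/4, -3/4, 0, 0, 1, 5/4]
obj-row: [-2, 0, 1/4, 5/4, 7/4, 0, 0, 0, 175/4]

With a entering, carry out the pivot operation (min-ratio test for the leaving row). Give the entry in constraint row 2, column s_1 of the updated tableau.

Ratio test on column a — row 1: (25/4)/1 = 25/4; row 2: 22/1 = 22; row 3: (71/4)/1 = 71/4; row 4: (5/4)/1 = 5/4. Minimum is 5/4 at row 4 (s_4 leaves); pivot element 1.
Divide row 4 by 1; eliminate column a from the other rows.
Row 2 update in column s_1: 0 − 1·(-3/4) = 3/4.

3/4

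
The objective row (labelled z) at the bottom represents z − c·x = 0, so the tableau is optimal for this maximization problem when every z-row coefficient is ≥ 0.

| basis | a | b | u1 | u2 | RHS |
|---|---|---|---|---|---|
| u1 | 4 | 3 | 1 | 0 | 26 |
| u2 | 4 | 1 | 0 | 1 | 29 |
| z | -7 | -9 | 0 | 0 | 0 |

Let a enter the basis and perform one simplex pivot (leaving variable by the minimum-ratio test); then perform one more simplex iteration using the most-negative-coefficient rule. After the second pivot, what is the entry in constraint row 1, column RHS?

26/3

Ratio test on column a — row 1: 26/4 = 13/2; row 2: 29/4 = 29/4. Minimum is 13/2 at row 1 (u1 leaves); pivot element 4.
Divide row 1 by 4; eliminate column a from the other rows.
Second iteration: most negative z-row entry is -15/4 in column b, so b enters.
Ratio test on column b — row 1: (13/2)/(3/4) = 26/3; row 2: entry -2 ≤ 0. Minimum is 26/3 at row 1 (a leaves); pivot element 3/4.
Divide row 1 by 3/4; eliminate column b from the other rows.
After both pivots, the entry at constraint row 1, column RHS is 26/3.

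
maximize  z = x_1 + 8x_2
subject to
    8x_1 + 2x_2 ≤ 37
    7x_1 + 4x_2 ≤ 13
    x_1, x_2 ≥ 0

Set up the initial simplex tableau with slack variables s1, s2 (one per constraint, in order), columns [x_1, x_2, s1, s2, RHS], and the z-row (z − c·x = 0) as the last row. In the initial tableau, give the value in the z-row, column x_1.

-1

The z-row carries the negated objective coefficients: the x_1 entry is -1.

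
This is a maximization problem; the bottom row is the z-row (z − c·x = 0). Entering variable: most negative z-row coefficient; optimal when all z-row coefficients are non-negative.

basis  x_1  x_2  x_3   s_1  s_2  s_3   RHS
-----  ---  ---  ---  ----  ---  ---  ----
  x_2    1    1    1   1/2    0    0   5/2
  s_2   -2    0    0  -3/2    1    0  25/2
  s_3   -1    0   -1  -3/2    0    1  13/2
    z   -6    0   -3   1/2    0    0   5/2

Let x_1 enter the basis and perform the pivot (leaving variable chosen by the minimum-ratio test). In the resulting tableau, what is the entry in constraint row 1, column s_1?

1/2

Ratio test on column x_1 — row 1: (5/2)/1 = 5/2; row 2: entry -2 ≤ 0; row 3: entry -1 ≤ 0. Minimum is 5/2 at row 1 (x_2 leaves); pivot element 1.
Divide row 1 by 1; eliminate column x_1 from the other rows.
In the new row 1, the s_1 entry is the old entry divided by the pivot: (1/2)/1 = 1/2.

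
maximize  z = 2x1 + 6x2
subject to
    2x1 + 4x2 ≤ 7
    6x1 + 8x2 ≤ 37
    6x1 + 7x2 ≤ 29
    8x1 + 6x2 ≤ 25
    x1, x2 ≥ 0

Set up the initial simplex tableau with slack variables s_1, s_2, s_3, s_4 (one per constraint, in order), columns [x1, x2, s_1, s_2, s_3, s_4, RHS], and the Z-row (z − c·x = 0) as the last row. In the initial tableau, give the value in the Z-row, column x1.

-2

The Z-row carries the negated objective coefficients: the x1 entry is -2.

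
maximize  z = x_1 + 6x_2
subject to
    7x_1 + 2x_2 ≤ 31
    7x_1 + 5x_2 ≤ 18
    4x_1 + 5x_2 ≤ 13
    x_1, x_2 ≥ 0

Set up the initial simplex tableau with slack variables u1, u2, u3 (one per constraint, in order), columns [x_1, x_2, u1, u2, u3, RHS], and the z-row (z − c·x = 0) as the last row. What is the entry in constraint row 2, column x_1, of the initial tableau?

7

Constraint 2 has coefficient 7 on x_1.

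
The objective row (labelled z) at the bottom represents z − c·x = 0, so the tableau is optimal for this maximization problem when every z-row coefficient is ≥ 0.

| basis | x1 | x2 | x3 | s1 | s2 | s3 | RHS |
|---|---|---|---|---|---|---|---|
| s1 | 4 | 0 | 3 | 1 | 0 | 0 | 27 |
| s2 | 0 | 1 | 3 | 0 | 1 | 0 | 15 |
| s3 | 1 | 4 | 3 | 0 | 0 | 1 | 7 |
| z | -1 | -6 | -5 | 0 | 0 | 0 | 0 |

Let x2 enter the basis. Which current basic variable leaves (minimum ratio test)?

s3

Column x2 entries and ratios — s1: 0 ≤ 0, skip; s2: 15/1 = 15; s3: 7/4 = 7/4.
Smallest ratio is 7/4 in the row of s3, so s3 leaves.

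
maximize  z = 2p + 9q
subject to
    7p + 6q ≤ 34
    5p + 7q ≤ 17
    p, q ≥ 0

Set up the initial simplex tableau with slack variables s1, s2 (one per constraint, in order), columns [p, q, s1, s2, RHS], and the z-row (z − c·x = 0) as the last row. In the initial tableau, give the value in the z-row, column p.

The z-row carries the negated objective coefficients: the p entry is -2.

-2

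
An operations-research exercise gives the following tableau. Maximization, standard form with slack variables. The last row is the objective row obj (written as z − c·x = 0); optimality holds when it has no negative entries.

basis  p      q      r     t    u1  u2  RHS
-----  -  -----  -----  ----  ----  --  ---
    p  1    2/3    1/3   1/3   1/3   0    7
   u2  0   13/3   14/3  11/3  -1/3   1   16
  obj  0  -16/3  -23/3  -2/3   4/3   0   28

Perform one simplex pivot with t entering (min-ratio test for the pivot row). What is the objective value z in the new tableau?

Ratio test on column t — row 1: 7/(1/3) = 21; row 2: 16/(11/3) = 48/11. Minimum is 48/11 at row 2 (u2 leaves); pivot element 11/3.
Pivot on row 2; the obj-row RHS becomes 28 − (-2/3)·(48/11) = 340/11.

340/11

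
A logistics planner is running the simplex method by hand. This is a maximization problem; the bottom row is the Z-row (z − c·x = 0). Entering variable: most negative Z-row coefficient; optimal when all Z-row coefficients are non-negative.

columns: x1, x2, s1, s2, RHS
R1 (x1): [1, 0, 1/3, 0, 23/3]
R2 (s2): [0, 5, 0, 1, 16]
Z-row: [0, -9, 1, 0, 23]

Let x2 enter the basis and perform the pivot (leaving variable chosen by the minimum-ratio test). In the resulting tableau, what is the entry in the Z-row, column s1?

Ratio test on column x2 — row 1: entry 0 ≤ 0; row 2: 16/5 = 16/5. Minimum is 16/5 at row 2 (s2 leaves); pivot element 5.
Divide row 2 by 5; eliminate column x2 from the other rows.
Z-row update in column s1: 1 − (-9)·0 = 1.

1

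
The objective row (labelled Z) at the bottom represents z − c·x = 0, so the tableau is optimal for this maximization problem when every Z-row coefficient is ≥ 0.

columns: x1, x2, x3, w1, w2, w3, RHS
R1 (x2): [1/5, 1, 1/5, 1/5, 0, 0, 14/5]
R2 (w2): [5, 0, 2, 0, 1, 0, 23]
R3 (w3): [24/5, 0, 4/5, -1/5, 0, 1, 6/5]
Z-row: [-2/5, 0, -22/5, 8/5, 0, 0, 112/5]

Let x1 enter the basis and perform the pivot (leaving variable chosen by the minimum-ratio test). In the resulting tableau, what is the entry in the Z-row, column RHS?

45/2

Ratio test on column x1 — row 1: (14/5)/(1/5) = 14; row 2: 23/5 = 23/5; row 3: (6/5)/(24/5) = 1/4. Minimum is 1/4 at row 3 (w3 leaves); pivot element 24/5.
Divide row 3 by 24/5; eliminate column x1 from the other rows.
Z-row update in column RHS: 112/5 − (-2/5)·(1/4) = 45/2.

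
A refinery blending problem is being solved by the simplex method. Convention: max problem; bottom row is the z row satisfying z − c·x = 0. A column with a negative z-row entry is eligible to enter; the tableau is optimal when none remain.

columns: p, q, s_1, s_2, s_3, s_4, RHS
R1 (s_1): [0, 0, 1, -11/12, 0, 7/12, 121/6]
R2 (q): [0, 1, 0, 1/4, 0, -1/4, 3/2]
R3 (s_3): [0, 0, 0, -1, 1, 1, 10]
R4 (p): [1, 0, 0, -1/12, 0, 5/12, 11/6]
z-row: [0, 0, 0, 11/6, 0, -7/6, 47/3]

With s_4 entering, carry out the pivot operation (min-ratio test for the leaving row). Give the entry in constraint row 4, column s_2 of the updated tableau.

Ratio test on column s_4 — row 1: (121/6)/(7/12) = 242/7; row 2: entry -1/4 ≤ 0; row 3: 10/1 = 10; row 4: (11/6)/(5/12) = 22/5. Minimum is 22/5 at row 4 (p leaves); pivot element 5/12.
Divide row 4 by 5/12; eliminate column s_4 from the other rows.
In the new row 4, the s_2 entry is the old entry divided by the pivot: (-1/12)/(5/12) = -1/5.

-1/5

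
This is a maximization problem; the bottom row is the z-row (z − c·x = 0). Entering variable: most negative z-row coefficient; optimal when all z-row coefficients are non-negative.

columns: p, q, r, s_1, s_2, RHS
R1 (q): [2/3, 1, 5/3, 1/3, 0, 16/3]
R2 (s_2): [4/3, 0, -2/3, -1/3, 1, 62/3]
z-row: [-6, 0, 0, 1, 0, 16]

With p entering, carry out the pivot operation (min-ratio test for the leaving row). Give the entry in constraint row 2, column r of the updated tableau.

-4

Ratio test on column p — row 1: (16/3)/(2/3) = 8; row 2: (62/3)/(4/3) = 31/2. Minimum is 8 at row 1 (q leaves); pivot element 2/3.
Divide row 1 by 2/3; eliminate column p from the other rows.
Row 2 update in column r: -2/3 − (4/3)·(5/2) = -4.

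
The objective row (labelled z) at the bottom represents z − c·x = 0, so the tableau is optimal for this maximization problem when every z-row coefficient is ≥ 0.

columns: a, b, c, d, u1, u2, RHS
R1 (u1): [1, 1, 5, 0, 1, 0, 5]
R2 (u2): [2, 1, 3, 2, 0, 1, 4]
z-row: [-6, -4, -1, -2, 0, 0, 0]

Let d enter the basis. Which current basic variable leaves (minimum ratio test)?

Column d entries and ratios — u1: 0 ≤ 0, skip; u2: 4/2 = 2.
Smallest ratio is 2 in the row of u2, so u2 leaves.

u2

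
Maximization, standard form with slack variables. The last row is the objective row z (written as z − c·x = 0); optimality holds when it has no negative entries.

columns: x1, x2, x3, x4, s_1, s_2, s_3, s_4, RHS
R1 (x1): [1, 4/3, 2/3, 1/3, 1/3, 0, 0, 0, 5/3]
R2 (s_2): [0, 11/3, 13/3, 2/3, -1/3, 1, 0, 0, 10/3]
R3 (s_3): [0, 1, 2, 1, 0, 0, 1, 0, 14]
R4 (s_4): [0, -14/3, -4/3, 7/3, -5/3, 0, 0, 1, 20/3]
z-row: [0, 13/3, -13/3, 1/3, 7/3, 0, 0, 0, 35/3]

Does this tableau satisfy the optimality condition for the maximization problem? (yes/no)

The z-row has a negative entry -13/3 in column x3, so it is not optimal.

no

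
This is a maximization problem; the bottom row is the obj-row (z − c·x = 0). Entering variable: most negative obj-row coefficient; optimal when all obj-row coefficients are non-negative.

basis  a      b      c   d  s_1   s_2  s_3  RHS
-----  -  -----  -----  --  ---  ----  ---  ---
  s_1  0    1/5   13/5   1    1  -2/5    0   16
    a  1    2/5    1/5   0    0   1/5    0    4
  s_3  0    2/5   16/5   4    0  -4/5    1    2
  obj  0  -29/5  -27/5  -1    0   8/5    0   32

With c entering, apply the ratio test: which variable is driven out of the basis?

Column c entries and ratios — s_1: 16/(13/5) = 80/13; a: 4/(1/5) = 20; s_3: 2/(16/5) = 5/8.
Smallest ratio is 5/8 in the row of s_3, so s_3 leaves.

s_3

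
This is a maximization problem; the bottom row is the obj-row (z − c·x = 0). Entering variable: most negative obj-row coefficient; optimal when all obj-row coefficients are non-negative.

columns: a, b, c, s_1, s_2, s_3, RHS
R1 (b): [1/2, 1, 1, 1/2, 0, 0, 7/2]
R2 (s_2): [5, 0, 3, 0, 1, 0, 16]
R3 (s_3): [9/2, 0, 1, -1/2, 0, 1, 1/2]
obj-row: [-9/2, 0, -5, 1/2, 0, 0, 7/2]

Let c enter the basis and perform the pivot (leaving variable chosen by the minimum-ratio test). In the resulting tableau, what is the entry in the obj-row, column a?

Ratio test on column c — row 1: (7/2)/1 = 7/2; row 2: 16/3 = 16/3; row 3: (1/2)/1 = 1/2. Minimum is 1/2 at row 3 (s_3 leaves); pivot element 1.
Divide row 3 by 1; eliminate column c from the other rows.
obj-row update in column a: -9/2 − (-5)·(9/2) = 18.

18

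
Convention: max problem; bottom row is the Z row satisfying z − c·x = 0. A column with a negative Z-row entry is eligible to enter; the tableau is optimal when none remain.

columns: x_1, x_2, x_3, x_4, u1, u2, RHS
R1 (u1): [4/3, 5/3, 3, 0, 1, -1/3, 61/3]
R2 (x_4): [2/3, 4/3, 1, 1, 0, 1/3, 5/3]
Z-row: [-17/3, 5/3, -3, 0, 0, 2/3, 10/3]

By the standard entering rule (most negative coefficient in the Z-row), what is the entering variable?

Negative Z-row entries: x_1: -17/3, x_3: -3.
The most negative is -17/3 in column x_1, so x_1 enters.

x_1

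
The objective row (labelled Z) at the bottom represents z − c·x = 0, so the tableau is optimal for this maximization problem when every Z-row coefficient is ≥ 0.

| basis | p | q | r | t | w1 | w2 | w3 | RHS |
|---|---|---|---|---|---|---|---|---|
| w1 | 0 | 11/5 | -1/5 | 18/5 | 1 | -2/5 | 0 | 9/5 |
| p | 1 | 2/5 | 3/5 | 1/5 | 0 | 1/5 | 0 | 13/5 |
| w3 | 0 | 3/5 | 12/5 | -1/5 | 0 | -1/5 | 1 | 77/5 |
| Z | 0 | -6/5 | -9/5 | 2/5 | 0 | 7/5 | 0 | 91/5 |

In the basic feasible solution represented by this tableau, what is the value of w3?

w3 is basic (row 3); its value is the RHS of that row, 77/5.

77/5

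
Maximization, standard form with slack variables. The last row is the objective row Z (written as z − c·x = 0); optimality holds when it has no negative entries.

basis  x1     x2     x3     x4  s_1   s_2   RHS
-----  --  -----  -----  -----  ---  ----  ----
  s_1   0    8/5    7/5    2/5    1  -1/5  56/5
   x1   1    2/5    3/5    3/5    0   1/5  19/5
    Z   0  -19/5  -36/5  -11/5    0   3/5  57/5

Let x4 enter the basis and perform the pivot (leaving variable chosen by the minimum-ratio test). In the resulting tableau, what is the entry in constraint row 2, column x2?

Ratio test on column x4 — row 1: (56/5)/(2/5) = 28; row 2: (19/5)/(3/5) = 19/3. Minimum is 19/3 at row 2 (x1 leaves); pivot element 3/5.
Divide row 2 by 3/5; eliminate column x4 from the other rows.
In the new row 2, the x2 entry is the old entry divided by the pivot: (2/5)/(3/5) = 2/3.

2/3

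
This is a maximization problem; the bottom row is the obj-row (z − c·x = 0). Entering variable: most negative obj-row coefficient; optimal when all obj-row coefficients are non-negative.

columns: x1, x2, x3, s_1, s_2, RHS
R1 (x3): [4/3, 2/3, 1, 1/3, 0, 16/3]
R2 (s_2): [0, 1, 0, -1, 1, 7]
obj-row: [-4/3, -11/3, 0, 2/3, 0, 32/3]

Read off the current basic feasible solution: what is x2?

0

x2 is not in the basis, so in the current basic feasible solution x2 = 0.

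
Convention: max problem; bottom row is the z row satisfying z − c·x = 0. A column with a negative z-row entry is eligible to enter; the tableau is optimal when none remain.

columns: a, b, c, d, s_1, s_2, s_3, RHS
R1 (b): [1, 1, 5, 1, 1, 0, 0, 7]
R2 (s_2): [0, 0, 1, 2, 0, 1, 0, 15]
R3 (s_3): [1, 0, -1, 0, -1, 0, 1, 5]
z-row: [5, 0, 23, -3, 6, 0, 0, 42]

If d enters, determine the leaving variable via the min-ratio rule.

Column d entries and ratios — b: 7/1 = 7; s_2: 15/2 = 15/2; s_3: 0 ≤ 0, skip.
Smallest ratio is 7 in the row of b, so b leaves.

b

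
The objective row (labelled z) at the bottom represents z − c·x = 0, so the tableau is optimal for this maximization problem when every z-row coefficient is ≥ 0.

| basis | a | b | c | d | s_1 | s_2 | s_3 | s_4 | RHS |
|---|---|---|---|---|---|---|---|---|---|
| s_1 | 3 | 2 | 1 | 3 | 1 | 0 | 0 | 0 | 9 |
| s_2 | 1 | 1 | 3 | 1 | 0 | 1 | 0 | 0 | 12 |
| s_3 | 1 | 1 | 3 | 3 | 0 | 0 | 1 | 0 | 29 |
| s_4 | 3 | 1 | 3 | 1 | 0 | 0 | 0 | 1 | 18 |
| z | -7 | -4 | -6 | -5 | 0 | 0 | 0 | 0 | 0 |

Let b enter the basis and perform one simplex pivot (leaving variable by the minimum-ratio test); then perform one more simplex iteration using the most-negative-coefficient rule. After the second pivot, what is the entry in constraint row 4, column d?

Ratio test on column b — row 1: 9/2 = 9/2; row 2: 12/1 = 12; row 3: 29/1 = 29; row 4: 18/1 = 18. Minimum is 9/2 at row 1 (s_1 leaves); pivot element 2.
Divide row 1 by 2; eliminate column b from the other rows.
Second iteration: most negative z-row entry is -4 in column c, so c enters.
Ratio test on column c — row 1: (9/2)/(1/2) = 9; row 2: (15/2)/(5/2) = 3; row 3: (49/2)/(5/2) = 49/5; row 4: (27/2)/(5/2) = 27/5. Minimum is 3 at row 2 (s_2 leaves); pivot element 5/2.
Divide row 2 by 5/2; eliminate column c from the other rows.
After both pivots, the entry at constraint row 4, column d is 0.

0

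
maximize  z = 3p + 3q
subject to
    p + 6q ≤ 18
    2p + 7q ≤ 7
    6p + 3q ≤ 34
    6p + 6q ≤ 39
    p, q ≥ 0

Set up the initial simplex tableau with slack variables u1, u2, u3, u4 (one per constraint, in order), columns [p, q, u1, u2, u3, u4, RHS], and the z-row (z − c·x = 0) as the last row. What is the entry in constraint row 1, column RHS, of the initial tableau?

18

The RHS of constraint 1 is b_1 = 18.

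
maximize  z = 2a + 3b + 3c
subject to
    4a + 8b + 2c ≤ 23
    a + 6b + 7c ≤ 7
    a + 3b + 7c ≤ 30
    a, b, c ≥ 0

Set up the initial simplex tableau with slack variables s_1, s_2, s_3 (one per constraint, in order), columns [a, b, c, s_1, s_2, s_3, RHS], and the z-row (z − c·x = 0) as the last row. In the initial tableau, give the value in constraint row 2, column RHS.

The RHS of constraint 2 is b_2 = 7.

7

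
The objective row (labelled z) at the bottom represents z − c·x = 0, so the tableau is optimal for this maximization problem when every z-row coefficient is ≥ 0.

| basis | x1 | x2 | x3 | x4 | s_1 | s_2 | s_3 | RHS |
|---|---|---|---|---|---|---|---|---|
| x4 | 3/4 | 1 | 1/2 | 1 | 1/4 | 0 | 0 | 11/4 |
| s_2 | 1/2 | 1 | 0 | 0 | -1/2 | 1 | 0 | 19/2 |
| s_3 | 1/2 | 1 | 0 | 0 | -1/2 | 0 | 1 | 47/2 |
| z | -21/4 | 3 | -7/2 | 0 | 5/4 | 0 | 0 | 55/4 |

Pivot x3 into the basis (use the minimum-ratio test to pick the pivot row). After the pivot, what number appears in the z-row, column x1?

Ratio test on column x3 — row 1: (11/4)/(1/2) = 11/2; row 2: entry 0 ≤ 0; row 3: entry 0 ≤ 0. Minimum is 11/2 at row 1 (x4 leaves); pivot element 1/2.
Divide row 1 by 1/2; eliminate column x3 from the other rows.
z-row update in column x1: -21/4 − (-7/2)·(3/2) = 0.

0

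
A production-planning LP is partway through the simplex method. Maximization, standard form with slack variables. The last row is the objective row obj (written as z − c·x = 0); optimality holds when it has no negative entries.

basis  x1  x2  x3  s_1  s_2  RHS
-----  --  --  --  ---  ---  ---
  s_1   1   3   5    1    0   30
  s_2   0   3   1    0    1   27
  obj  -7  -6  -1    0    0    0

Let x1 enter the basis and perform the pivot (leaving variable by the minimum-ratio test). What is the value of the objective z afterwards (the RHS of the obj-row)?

210

Ratio test on column x1 — row 1: 30/1 = 30; row 2: entry 0 ≤ 0. Minimum is 30 at row 1 (s_1 leaves); pivot element 1.
Pivot on row 1; the obj-row RHS becomes 0 − (-7)·30 = 210.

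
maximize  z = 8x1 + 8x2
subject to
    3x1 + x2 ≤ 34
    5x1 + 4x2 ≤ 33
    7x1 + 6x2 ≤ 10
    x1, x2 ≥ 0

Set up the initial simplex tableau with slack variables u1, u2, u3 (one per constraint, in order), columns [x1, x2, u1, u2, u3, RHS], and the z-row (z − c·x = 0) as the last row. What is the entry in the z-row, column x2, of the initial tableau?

-8

The z-row carries the negated objective coefficients: the x2 entry is -8.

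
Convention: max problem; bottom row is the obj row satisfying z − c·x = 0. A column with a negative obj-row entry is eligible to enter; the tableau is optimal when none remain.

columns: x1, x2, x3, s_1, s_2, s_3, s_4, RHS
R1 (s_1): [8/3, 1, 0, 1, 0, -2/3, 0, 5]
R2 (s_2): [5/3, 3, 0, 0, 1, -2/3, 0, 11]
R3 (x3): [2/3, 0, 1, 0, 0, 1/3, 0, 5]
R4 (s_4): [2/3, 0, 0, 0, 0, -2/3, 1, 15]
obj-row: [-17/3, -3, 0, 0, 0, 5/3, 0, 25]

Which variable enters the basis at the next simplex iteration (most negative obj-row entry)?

Negative obj-row entries: x1: -17/3, x2: -3.
The most negative is -17/3 in column x1, so x1 enters.

x1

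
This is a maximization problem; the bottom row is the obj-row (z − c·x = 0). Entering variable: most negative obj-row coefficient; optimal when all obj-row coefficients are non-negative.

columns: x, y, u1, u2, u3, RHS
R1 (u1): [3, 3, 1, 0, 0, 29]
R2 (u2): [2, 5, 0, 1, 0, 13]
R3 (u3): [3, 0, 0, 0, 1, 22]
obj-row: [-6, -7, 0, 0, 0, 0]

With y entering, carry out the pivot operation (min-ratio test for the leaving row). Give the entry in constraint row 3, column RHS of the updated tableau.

Ratio test on column y — row 1: 29/3 = 29/3; row 2: 13/5 = 13/5; row 3: entry 0 ≤ 0. Minimum is 13/5 at row 2 (u2 leaves); pivot element 5.
Divide row 2 by 5; eliminate column y from the other rows.
Row 3 update in column RHS: 22 − 0·(13/5) = 22.

22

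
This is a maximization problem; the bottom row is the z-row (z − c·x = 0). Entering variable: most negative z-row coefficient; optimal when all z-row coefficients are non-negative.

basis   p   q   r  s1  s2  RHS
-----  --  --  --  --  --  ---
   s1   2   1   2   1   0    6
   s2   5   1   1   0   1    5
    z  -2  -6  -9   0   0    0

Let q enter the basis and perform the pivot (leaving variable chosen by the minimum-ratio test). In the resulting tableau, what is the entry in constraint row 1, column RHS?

1

Ratio test on column q — row 1: 6/1 = 6; row 2: 5/1 = 5. Minimum is 5 at row 2 (s2 leaves); pivot element 1.
Divide row 2 by 1; eliminate column q from the other rows.
Row 1 update in column RHS: 6 − 1·5 = 1.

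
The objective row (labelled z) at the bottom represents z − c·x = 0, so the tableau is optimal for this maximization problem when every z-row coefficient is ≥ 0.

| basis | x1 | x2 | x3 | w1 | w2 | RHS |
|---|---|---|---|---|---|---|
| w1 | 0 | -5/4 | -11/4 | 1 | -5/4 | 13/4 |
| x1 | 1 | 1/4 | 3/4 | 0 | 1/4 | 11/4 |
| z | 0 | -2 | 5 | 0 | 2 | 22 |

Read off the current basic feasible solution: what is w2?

w2 is not in the basis, so in the current basic feasible solution w2 = 0.

0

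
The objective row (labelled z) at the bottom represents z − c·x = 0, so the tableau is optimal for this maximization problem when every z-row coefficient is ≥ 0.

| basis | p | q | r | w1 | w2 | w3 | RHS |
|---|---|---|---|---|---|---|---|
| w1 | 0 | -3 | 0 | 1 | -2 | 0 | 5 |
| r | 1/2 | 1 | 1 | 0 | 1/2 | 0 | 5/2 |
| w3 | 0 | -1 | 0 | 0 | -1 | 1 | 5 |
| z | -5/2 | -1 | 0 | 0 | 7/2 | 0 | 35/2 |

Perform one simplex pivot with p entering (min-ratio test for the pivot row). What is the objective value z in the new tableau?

30

Ratio test on column p — row 1: entry 0 ≤ 0; row 2: (5/2)/(1/2) = 5; row 3: entry 0 ≤ 0. Minimum is 5 at row 2 (r leaves); pivot element 1/2.
Pivot on row 2; the z-row RHS becomes 35/2 − (-5/2)·5 = 30.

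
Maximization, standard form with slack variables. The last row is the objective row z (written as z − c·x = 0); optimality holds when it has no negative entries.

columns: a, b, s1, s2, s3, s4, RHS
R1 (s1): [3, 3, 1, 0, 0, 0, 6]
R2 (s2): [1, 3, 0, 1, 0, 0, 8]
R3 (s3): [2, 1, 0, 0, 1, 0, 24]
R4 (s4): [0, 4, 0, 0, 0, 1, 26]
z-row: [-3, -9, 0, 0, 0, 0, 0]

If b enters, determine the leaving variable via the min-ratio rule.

s1

Column b entries and ratios — s1: 6/3 = 2; s2: 8/3 = 8/3; s3: 24/1 = 24; s4: 26/4 = 13/2.
Smallest ratio is 2 in the row of s1, so s1 leaves.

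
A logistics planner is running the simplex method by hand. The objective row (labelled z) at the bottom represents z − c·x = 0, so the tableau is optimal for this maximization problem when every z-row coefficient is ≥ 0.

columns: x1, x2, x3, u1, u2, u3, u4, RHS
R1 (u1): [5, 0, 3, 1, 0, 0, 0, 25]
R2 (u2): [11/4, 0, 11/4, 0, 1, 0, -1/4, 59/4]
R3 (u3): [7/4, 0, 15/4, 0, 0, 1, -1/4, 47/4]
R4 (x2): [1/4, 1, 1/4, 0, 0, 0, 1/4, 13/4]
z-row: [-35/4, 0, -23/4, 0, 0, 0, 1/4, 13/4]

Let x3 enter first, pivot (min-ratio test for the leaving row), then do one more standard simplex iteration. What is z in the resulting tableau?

Ratio test on column x3 — row 1: 25/3 = 25/3; row 2: (59/4)/(11/4) = 59/11; row 3: (47/4)/(15/4) = 47/15; row 4: (13/4)/(1/4) = 13. Minimum is 47/15 at row 3 (u3 leaves); pivot element 15/4.
Pivot on row 3; the z-row RHS becomes 13/4 − (-23/4)·(47/15) = 319/15.
Next entering variable (most negative z-row entry -91/15): x1.
Ratio test on column x1 — row 1: (78/5)/(18/5) = 13/3; row 2: (92/15)/(22/15) = 46/11; row 3: (47/15)/(7/15) = 47/7; row 4: (37/15)/(2/15) = 37/2. Minimum is 46/11 at row 2 (u2 leaves); pivot element 22/15.
After the second pivot the z-row RHS is 319/15 − (-91/15)·(46/11) = 513/11.

513/11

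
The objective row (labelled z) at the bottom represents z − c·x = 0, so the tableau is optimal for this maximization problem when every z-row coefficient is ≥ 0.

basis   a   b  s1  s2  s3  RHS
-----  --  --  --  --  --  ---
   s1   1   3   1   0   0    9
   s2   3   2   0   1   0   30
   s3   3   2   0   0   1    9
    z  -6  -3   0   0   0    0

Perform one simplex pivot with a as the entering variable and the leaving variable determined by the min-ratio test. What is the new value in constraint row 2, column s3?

Ratio test on column a — row 1: 9/1 = 9; row 2: 30/3 = 10; row 3: 9/3 = 3. Minimum is 3 at row 3 (s3 leaves); pivot element 3.
Divide row 3 by 3; eliminate column a from the other rows.
Row 2 update in column s3: 0 − 3·(1/3) = -1.

-1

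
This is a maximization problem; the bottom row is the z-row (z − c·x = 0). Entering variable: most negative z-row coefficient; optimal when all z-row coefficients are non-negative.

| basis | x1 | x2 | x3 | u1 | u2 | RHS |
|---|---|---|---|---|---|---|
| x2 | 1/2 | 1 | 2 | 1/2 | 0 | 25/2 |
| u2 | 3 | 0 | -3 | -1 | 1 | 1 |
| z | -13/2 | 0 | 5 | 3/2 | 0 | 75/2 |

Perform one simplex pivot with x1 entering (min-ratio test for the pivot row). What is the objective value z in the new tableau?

119/3

Ratio test on column x1 — row 1: (25/2)/(1/2) = 25; row 2: 1/3 = 1/3. Minimum is 1/3 at row 2 (u2 leaves); pivot element 3.
Pivot on row 2; the z-row RHS becomes 75/2 − (-13/2)·(1/3) = 119/3.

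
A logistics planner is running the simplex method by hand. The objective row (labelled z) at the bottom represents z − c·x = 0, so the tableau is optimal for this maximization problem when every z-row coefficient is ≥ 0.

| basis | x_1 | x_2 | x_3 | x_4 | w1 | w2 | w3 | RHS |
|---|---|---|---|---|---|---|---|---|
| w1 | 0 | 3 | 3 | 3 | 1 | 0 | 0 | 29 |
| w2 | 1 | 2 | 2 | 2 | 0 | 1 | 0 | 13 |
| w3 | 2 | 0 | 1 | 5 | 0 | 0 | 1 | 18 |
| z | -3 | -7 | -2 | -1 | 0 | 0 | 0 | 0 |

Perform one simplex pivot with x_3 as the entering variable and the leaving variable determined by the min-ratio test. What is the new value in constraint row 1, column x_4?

0

Ratio test on column x_3 — row 1: 29/3 = 29/3; row 2: 13/2 = 13/2; row 3: 18/1 = 18. Minimum is 13/2 at row 2 (w2 leaves); pivot element 2.
Divide row 2 by 2; eliminate column x_3 from the other rows.
Row 1 update in column x_4: 3 − 3·1 = 0.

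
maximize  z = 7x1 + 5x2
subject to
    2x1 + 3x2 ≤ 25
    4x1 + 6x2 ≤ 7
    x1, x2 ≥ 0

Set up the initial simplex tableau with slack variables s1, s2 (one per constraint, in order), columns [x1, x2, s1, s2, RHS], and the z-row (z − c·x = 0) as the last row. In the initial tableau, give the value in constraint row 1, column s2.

Slack s2 belongs to constraint 2; its column is the unit vector e_2, so the entry in row 1 is 0.

0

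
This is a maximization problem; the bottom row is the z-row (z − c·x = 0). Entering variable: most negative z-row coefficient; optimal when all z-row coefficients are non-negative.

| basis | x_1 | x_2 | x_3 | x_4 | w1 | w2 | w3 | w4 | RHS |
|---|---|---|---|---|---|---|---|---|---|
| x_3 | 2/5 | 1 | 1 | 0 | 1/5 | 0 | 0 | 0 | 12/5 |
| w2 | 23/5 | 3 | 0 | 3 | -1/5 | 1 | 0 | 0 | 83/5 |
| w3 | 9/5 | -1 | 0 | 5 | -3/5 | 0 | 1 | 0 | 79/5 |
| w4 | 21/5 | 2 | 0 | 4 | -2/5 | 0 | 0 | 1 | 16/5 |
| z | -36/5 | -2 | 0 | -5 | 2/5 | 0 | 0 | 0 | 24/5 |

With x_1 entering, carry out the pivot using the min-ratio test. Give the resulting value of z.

Ratio test on column x_1 — row 1: (12/5)/(2/5) = 6; row 2: (83/5)/(23/5) = 83/23; row 3: (79/5)/(9/5) = 79/9; row 4: (16/5)/(21/5) = 16/21. Minimum is 16/21 at row 4 (w4 leaves); pivot element 21/5.
Pivot on row 4; the z-row RHS becomes 24/5 − (-36/5)·(16/21) = 72/7.

72/7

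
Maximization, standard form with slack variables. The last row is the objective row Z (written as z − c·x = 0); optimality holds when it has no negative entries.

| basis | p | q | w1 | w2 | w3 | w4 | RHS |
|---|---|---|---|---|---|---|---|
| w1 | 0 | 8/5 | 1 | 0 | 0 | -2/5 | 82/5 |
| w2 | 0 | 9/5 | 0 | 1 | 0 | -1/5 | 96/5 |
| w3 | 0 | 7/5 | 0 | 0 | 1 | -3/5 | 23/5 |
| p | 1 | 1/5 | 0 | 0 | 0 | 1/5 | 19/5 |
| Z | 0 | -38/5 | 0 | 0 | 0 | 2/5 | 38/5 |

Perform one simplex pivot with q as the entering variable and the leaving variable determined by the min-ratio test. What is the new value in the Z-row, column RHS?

228/7

Ratio test on column q — row 1: (82/5)/(8/5) = 41/4; row 2: (96/5)/(9/5) = 32/3; row 3: (23/5)/(7/5) = 23/7; row 4: (19/5)/(1/5) = 19. Minimum is 23/7 at row 3 (w3 leaves); pivot element 7/5.
Divide row 3 by 7/5; eliminate column q from the other rows.
Z-row update in column RHS: 38/5 − (-38/5)·(23/7) = 228/7.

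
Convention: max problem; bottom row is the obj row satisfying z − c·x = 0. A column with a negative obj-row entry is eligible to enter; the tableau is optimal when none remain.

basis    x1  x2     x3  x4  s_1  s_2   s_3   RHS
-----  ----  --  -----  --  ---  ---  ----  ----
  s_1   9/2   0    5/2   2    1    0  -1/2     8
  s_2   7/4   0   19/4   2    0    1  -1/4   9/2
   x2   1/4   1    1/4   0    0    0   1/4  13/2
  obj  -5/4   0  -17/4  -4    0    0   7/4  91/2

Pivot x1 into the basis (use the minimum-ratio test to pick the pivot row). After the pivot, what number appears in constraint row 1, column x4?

Ratio test on column x1 — row 1: 8/(9/2) = 16/9; row 2: (9/2)/(7/4) = 18/7; row 3: (13/2)/(1/4) = 26. Minimum is 16/9 at row 1 (s_1 leaves); pivot element 9/2.
Divide row 1 by 9/2; eliminate column x1 from the other rows.
In the new row 1, the x4 entry is the old entry divided by the pivot: 2/(9/2) = 4/9.

4/9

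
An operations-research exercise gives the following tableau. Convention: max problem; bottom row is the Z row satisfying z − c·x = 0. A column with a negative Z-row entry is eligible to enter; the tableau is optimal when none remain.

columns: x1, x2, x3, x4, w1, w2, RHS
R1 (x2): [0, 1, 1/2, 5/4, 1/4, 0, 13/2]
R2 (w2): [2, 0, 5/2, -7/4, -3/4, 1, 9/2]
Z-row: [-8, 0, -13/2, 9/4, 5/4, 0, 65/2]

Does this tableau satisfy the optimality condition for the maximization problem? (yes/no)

The Z-row has a negative entry -8 in column x1, so it is not optimal.

no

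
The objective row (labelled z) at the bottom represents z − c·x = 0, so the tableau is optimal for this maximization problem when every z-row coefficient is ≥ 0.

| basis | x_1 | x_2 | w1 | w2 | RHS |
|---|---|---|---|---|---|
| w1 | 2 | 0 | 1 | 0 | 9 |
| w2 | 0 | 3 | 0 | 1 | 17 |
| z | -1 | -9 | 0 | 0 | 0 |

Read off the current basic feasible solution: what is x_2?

0

x_2 is not in the basis, so in the current basic feasible solution x_2 = 0.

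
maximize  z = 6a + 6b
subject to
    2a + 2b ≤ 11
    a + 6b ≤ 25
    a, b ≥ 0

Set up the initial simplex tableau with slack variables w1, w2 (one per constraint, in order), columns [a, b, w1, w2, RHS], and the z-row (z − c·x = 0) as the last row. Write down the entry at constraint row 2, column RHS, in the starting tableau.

25

The RHS of constraint 2 is b_2 = 25.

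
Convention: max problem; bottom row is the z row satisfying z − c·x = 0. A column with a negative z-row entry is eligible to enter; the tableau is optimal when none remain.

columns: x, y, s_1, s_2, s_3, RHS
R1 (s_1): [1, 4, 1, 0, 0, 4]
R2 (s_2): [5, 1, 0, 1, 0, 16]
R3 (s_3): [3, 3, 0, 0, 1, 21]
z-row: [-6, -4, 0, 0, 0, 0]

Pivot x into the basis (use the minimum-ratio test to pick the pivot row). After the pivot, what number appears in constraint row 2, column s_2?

Ratio test on column x — row 1: 4/1 = 4; row 2: 16/5 = 16/5; row 3: 21/3 = 7. Minimum is 16/5 at row 2 (s_2 leaves); pivot element 5.
Divide row 2 by 5; eliminate column x from the other rows.
In the new row 2, the s_2 entry is the old entry divided by the pivot: 1/5 = 1/5.

1/5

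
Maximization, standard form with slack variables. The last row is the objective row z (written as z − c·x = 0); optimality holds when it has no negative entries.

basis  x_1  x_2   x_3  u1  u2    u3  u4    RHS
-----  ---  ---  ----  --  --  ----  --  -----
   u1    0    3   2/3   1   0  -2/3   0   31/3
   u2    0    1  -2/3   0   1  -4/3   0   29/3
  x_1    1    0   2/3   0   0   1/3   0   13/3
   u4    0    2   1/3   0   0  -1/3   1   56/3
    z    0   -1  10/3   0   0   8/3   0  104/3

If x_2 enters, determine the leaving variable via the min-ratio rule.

u1

Column x_2 entries and ratios — u1: (31/3)/3 = 31/9; u2: (29/3)/1 = 29/3; x_1: 0 ≤ 0, skip; u4: (56/3)/2 = 28/3.
Smallest ratio is 31/9 in the row of u1, so u1 leaves.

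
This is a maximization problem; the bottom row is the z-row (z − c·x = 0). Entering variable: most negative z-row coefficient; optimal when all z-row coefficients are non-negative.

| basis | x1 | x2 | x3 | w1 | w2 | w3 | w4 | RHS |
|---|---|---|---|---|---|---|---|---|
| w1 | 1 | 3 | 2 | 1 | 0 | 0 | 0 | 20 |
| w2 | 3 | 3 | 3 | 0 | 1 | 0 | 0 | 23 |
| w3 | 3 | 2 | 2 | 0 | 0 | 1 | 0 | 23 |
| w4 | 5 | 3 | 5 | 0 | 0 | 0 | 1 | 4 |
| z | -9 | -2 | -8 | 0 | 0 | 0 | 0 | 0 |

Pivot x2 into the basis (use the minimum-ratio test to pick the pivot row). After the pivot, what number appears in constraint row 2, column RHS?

19

Ratio test on column x2 — row 1: 20/3 = 20/3; row 2: 23/3 = 23/3; row 3: 23/2 = 23/2; row 4: 4/3 = 4/3. Minimum is 4/3 at row 4 (w4 leaves); pivot element 3.
Divide row 4 by 3; eliminate column x2 from the other rows.
Row 2 update in column RHS: 23 − 3·(4/3) = 19.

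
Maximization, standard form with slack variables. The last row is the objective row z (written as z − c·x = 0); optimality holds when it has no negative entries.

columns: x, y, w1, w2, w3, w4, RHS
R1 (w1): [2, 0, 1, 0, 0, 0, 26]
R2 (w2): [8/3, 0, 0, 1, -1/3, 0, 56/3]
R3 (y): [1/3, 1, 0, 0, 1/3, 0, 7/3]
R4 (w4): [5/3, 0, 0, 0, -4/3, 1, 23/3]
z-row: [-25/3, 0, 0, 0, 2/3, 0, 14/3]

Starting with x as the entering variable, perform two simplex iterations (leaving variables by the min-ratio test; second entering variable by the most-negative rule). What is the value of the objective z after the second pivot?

Ratio test on column x — row 1: 26/2 = 13; row 2: (56/3)/(8/3) = 7; row 3: (7/3)/(1/3) = 7; row 4: (23/3)/(5/3) = 23/5. Minimum is 23/5 at row 4 (w4 leaves); pivot element 5/3.
Pivot on row 4; the z-row RHS becomes 14/3 − (-25/3)·(23/5) = 43.
Next entering variable (most negative z-row entry -6): w3.
Ratio test on column w3 — row 1: (84/5)/(8/5) = 21/2; row 2: (32/5)/(9/5) = 32/9; row 3: (4/5)/(3/5) = 4/3; row 4: entry -4/5 ≤ 0. Minimum is 4/3 at row 3 (y leaves); pivot element 3/5.
After the second pivot the z-row RHS is 43 − (-6)·(4/3) = 51.

51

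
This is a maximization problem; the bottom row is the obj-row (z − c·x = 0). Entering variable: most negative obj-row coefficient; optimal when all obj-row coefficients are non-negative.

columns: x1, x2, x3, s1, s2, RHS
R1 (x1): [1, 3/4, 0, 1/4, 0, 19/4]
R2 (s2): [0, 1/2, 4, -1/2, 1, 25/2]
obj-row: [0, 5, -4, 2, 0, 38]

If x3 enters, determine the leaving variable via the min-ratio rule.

Column x3 entries and ratios — x1: 0 ≤ 0, skip; s2: (25/2)/4 = 25/8.
Smallest ratio is 25/8 in the row of s2, so s2 leaves.

s2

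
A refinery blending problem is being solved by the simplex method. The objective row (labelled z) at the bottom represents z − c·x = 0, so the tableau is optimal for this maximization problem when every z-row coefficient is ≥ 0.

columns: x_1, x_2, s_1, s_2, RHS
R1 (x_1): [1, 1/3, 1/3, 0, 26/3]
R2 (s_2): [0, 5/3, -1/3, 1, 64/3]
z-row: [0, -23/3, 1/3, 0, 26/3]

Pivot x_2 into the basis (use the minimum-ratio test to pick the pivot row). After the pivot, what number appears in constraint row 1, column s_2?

Ratio test on column x_2 — row 1: (26/3)/(1/3) = 26; row 2: (64/3)/(5/3) = 64/5. Minimum is 64/5 at row 2 (s_2 leaves); pivot element 5/3.
Divide row 2 by 5/3; eliminate column x_2 from the other rows.
Row 1 update in column s_2: 0 − (1/3)·(3/5) = -1/5.

-1/5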